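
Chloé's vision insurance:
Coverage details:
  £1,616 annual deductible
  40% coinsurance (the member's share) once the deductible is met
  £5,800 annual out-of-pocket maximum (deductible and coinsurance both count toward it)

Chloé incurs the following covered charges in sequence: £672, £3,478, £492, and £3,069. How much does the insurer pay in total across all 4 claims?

£3,657

#1 (£672): entire amount goes to the deductible. Member owes £672 (running OOP £672). Insurer: £672 − £672 = £0.
#2 (£3,478): £944 finishes the deductible; £2,534 goes to coinsurance; coinsurance £2,534 × 40% = £1,013.60. Member pays £1,957.60; OOP now £2,629.60. Plan pays £3,478 − £1,957.60 = £1,520.40.
#3 (£492): deductible already satisfied, so member's share is 40% × £492 = £196.80. Cost to member: £196.80. OOP to date £2,826.40. Plan pays £492 − £196.80 = £295.20.
#4 (£3,069): deductible met; 40% of £3,069 = £1,227.60. Member pays £1,227.60; OOP now £4,054. Plan pays £3,069 − £1,227.60 = £1,841.40.
Insurer total: £0 + £1,520.40 + £295.20 + £1,841.40 = £3,657.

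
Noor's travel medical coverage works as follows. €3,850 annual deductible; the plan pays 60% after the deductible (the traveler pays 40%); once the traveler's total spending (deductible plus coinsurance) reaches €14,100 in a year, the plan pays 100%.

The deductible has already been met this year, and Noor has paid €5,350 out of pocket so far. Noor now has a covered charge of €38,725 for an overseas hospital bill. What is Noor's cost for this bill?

With the deductible met, the entire €38,725 is subject to coinsurance.
40% of €38,725 = €15,490 falls to the traveler.
Year-to-date out-of-pocket would reach €5,350 + €15,490 = €20,840, above the €14,100 maximum, so the traveler pays only €14,100 − €5,350 = €8,750.

€8,750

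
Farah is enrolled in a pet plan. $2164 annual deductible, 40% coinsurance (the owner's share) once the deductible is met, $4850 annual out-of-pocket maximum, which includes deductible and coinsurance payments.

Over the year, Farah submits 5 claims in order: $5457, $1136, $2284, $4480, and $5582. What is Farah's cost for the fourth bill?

Claim 1 — $5457: $2164 to deductible, leaving $3293; owner's 40% is $1317.20. Owner owes $3481.20 (running OOP $3481.20).
Claim 2 — $1136: 40% coinsurance on $1136 = $454.40. Owner owes $454.40 (running OOP $3935.60).
Claim 3 — $2284: deductible met; 40% of $2284 = $913.60. Owner pays $913.60; OOP now $4849.20.
Claim 4 — $4480: deductible met; 40% of $4480 = $1792. Adding that to $4849.20 gives $6641.20, past the $4850 cap; owner pays only $4850 − $4849.20 = $0.80.

$0.80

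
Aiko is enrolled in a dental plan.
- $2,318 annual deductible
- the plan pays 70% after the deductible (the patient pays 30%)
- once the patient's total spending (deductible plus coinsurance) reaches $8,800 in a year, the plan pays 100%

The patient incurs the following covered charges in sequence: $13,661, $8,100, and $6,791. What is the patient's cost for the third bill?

$649.10

Claim 1 ($13,661): $2,318 to deductible, leaving $11,343; 30% of $11,343 = $3,402.90. Cost to patient: $5,720.90. OOP to date $5,720.90.
Claim 2 ($8,100): 30% coinsurance on $8,100 = $2,430. Patient owes $2,430 (running OOP $8,150.90).
Claim 3 ($6,791): deductible met; 30% of $6,791 = $2,037.30. OOP would hit $10,188.20 > $8,800, so the cap limits the patient to $8,800 − $8,150.90 = $649.10.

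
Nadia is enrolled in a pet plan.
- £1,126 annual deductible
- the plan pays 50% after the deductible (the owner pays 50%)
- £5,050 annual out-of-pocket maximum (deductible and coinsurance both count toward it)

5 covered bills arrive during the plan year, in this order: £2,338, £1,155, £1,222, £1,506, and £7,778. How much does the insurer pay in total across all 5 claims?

Bill 1, £2,338: £1,126 to deductible, leaving £1,212; coinsurance £1,212 × 50% = £606. Owner pays £1,732; OOP now £1,732. Insurer: £2,338 − £1,732 = £606.
Bill 2, £1,155: deductible already satisfied, so owner's share is 50% × £1,155 = £577.50. Cost to owner: £577.50. OOP to date £2,309.50. Plan pays £1,155 − £577.50 = £577.50.
Bill 3, £1,222: 50% coinsurance on £1,222 = £611. Owner pays £611; OOP now £2,920.50. Insurer: £1,222 − £611 = £611.
Bill 4, £1,506: deductible already satisfied, so owner's share is 50% × £1,506 = £753. Owner owes £753 (running OOP £3,673.50). Insurer: £1,506 − £753 = £753.
Bill 5, £7,778: 50% coinsurance on £7,778 = £3,889. That would push OOP to £7,562.50, over the £5,050 cap, so owner pays £5,050 − £3,673.50 = £1,376.50. Plan pays £7,778 − £1,376.50 = £6,401.50.
Insurer total = bills − owner's total = £13,999 − £5,050 = £8,949.

£8,949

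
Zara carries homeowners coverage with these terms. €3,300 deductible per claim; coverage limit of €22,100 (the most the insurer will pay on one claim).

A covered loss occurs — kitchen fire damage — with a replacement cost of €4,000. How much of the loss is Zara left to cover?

€3,300

Subtract the deductible: €4,000 − €3,300 = €700.
€700 is within the €22,100 limit, so the insurer pays €700.
Homeowner's share is the uncovered remainder: €4,000 − €700 = €3,300.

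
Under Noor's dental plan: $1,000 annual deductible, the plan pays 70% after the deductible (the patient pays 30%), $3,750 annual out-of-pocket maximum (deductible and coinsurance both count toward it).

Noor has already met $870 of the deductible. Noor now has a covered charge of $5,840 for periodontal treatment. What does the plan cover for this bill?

$3,997

$870 of the $1,000 deductible is already met, leaving $130.
The remaining $5,710 (= $5,840 − $130) moves to coinsurance.
Patient's 30% share of $5,710 is $1,713.
Patient responsibility before any cap: $130 + $1,713 = $1,843.
Total out-of-pocket so far would be $870 + $1,843 = $2,713, below the $3,750 cap — no reduction.
The plan picks up $5,840 − $1,843 = $3,997.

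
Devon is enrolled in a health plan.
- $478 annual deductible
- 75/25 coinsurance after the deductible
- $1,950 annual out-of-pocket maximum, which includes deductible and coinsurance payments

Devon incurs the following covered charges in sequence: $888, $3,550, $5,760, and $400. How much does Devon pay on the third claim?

$482

Bill 1, $888: $478 finishes the deductible; $410 goes to coinsurance; patient's 25% is $102.50. Patient pays $580.50; OOP now $580.50.
Bill 2, $3,550: deductible met; 25% of $3,550 = $887.50. Cost to patient: $887.50. OOP to date $1,468.
Bill 3, $5,760: deductible met; 25% of $5,760 = $1,440. Adding that to $1,468 gives $2,908, past the $1,950 cap; patient pays only $1,950 − $1,468 = $482.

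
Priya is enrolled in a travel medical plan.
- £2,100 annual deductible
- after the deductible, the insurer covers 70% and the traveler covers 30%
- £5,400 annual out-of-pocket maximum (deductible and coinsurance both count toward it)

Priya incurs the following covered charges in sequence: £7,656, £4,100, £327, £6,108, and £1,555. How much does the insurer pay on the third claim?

£228.90

Claim 1 — £7,656: £2,100 to deductible, leaving £5,556; 30% of £5,556 = £1,666.80. Cost to traveler: £3,766.80. OOP to date £3,766.80. Insurer: £7,656 − £3,766.80 = £3,889.20.
Claim 2 — £4,100: 30% coinsurance on £4,100 = £1,230. Cost to traveler: £1,230. OOP to date £4,996.80. Plan pays £4,100 − £1,230 = £2,870.
Claim 3 — £327: deductible met; 30% of £327 = £98.10. Cost to traveler: £98.10. OOP to date £5,094.90. Plan pays £327 − £98.10 = £228.90.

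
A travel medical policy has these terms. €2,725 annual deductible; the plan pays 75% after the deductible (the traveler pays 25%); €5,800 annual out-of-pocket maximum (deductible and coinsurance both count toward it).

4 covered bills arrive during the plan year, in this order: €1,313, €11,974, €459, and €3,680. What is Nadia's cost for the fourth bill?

Bill 1, €1,313: all of it applies to the deductible. Cost to traveler: €1,313. OOP to date €1,313.
Bill 2, €11,974: €1,412 finishes the deductible; €10,562 goes to coinsurance; coinsurance €10,562 × 25% = €2,640.50. Cost to traveler: €4,052.50. OOP to date €5,365.50.
Bill 3, €459: 25% coinsurance on €459 = €114.75. Traveler pays €114.75; OOP now €5,480.25.
Bill 4, €3,680: deductible already satisfied, so traveler's share is 25% × €3,680 = €920. Adding that to €5,480.25 gives €6,400.25, past the €5,800 cap; traveler pays only €5,800 − €5,480.25 = €319.75.

€319.75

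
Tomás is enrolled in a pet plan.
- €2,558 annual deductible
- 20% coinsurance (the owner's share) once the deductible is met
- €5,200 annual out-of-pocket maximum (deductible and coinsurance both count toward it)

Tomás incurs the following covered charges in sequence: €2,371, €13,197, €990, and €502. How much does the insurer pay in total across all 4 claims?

€11,860

#1 (€2,371): all of it applies to the deductible. Owner owes €2,371 (running OOP €2,371). Plan pays €2,371 − €2,371 = €0.
#2 (€13,197): €187 finishes the deductible; €13,010 goes to coinsurance; coinsurance €13,010 × 20% = €2,602. Cost to owner: €2,789. OOP to date €5,160. Plan pays €13,197 − €2,789 = €10,408.
#3 (€990): deductible met; 20% of €990 = €198. Adding that to €5,160 gives €5,358, past the €5,200 cap; owner pays only €5,200 − €5,160 = €40. Insurer: €990 − €40 = €950.
#4 (€502): 20% coinsurance on €502 = €100.40. Adding that to €5,200 gives €5,300.40, past the €5,200 cap; owner pays only €5,200 − €5,200 = €0. Insurer: €502 − €0 = €502.
Insurer total = bills − owner's total = €17,060 − €5,200 = €11,860.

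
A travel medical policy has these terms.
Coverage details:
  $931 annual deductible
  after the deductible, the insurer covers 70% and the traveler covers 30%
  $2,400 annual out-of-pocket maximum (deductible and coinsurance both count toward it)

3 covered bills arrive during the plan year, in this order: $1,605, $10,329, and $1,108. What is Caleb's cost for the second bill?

$1,266.80

Bill 1, $1,605: $931 to deductible, leaving $674; coinsurance $674 × 30% = $202.20. Cost to traveler: $1,133.20. OOP to date $1,133.20.
Bill 2, $10,329: deductible met; 30% of $10,329 = $3,098.70. OOP would hit $4,231.90 > $2,400, so the cap limits the traveler to $2,400 − $1,133.20 = $1,266.80.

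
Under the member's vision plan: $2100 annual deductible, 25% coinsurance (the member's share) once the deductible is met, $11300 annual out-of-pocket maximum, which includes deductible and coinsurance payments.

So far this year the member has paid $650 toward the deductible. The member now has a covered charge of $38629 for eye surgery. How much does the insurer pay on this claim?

Deductible still to meet: $2100 − $650 = $1450.
The remaining $37179 (= $38629 − $1450) moves to coinsurance.
25% of $37179 = $9294.75 falls to the member.
Member responsibility before any cap: $1450 + $9294.75 = $10744.75.
Adding $10744.75 to the $650 already spent would give $11394.75, which exceeds the $11300 cap; the member pays just $11300 − $650 = $10650.
The insurer covers the remainder: $38629 − $10650 = $27979.

$27979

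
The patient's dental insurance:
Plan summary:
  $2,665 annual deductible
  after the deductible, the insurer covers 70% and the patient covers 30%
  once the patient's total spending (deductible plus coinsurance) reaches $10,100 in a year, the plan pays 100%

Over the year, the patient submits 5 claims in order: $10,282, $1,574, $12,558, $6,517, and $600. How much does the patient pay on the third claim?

#1 ($10,282): $2,665 finishes the deductible; $7,617 goes to coinsurance; patient's 30% is $2,285.10. Patient owes $4,950.10 (running OOP $4,950.10).
#2 ($1,574): 30% coinsurance on $1,574 = $472.20. Patient pays $472.20; OOP now $5,422.30.
#3 ($12,558): 30% coinsurance on $12,558 = $3,767.40. Patient owes $3,767.40 (running OOP $9,189.70).

$3,767.40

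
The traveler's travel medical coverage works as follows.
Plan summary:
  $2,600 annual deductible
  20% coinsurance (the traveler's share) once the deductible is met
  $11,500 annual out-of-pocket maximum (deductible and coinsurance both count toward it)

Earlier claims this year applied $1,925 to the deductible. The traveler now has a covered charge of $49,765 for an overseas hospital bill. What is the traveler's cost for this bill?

Remaining deductible: $2,600 − $1,925 = $675.
That leaves $49,765 − $675 = $49,090 for coinsurance.
20% of $49,090 = $9,818 falls to the traveler.
Traveler responsibility before any cap: $675 + $9,818 = $10,493.
That would bring total out-of-pocket to $12,418, past the $11,500 cap. The traveler is capped at $11,500 − $1,925 = $9,575 on this claim.

$9,575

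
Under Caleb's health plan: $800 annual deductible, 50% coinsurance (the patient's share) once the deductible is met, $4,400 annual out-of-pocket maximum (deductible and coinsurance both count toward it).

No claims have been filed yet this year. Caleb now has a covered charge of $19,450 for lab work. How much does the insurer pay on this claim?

Nothing has been paid toward the $800 deductible, so the first $800 of this charge is applied there.
The remaining $18,650 (= $19,450 − $800) moves to coinsurance.
50% of $18,650 = $9,325 falls to the patient.
Patient responsibility before any cap: $800 + $9,325 = $10,125.
Year-to-date out-of-pocket would reach $0 + $10,125 = $10,125, above the $4,400 maximum, so the patient pays only $4,400 − $0 = $4,400.
The plan picks up $19,450 − $4,400 = $15,050.

$15,050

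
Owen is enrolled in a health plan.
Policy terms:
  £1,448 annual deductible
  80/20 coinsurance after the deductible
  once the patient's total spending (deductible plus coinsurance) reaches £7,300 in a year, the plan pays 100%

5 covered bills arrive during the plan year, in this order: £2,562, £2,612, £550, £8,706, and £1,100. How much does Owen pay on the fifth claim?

Claim 1 — £2,562: £1,448 to deductible, leaving £1,114; 20% of £1,114 = £222.80. Cost to patient: £1,670.80. OOP to date £1,670.80.
Claim 2 — £2,612: 20% coinsurance on £2,612 = £522.40. Patient owes £522.40 (running OOP £2,193.20).
Claim 3 — £550: deductible already satisfied, so patient's share is 20% × £550 = £110. Patient pays £110; OOP now £2,303.20.
Claim 4 — £8,706: deductible already satisfied, so patient's share is 20% × £8,706 = £1,741.20. Cost to patient: £1,741.20. OOP to date £4,044.40.
Claim 5 — £1,100: deductible already satisfied, so patient's share is 20% × £1,100 = £220. Patient pays £220; OOP now £4,264.40.

£220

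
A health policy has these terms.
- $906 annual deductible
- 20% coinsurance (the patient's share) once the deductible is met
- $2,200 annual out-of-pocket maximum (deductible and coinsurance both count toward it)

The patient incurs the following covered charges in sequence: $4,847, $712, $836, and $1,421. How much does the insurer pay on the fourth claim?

$1,224.80

#1 ($4,847): $906 finishes the deductible; $3,941 goes to coinsurance; patient's 20% is $788.20. Patient pays $1,694.20; OOP now $1,694.20. Insurer: $4,847 − $1,694.20 = $3,152.80.
#2 ($712): 20% coinsurance on $712 = $142.40. Cost to patient: $142.40. OOP to date $1,836.60. Insurer: $712 − $142.40 = $569.60.
#3 ($836): deductible met; 20% of $836 = $167.20. Patient pays $167.20; OOP now $2,003.80. Plan pays $836 − $167.20 = $668.80.
#4 ($1,421): deductible met; 20% of $1,421 = $284.20. OOP would hit $2,288 > $2,200, so the cap limits the patient to $2,200 − $2,003.80 = $196.20. Plan pays $1,421 − $196.20 = $1,224.80.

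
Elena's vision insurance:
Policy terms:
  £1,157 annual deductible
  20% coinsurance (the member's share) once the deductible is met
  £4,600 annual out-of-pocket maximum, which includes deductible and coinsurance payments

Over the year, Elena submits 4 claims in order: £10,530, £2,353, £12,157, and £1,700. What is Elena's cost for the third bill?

£1,097.80

Claim 1 (£10,530): £1,157 finishes the deductible; £9,373 goes to coinsurance; coinsurance £9,373 × 20% = £1,874.60. Cost to member: £3,031.60. OOP to date £3,031.60.
Claim 2 (£2,353): deductible already satisfied, so member's share is 20% × £2,353 = £470.60. Cost to member: £470.60. OOP to date £3,502.20.
Claim 3 (£12,157): 20% coinsurance on £12,157 = £2,431.40. That would push OOP to £5,933.60, over the £4,600 cap, so member pays £4,600 − £3,502.20 = £1,097.80.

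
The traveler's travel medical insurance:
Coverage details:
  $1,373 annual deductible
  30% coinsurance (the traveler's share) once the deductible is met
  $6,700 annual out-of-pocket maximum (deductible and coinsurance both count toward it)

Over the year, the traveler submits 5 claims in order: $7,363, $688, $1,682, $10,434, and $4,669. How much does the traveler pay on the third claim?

$504.60

Claim 1 — $7,363: deductible takes $1,373, $5,990 remains; traveler's 30% is $1,797. Traveler owes $3,170 (running OOP $3,170).
Claim 2 — $688: deductible already satisfied, so traveler's share is 30% × $688 = $206.40. Traveler pays $206.40; OOP now $3,376.40.
Claim 3 — $1,682: deductible met; 30% of $1,682 = $504.60. Cost to traveler: $504.60. OOP to date $3,881.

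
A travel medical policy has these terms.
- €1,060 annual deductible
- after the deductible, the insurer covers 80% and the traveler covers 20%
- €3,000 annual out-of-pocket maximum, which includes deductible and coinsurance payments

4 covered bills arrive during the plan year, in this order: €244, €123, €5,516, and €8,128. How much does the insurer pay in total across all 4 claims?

Claim 1 (€244): entire amount goes to the deductible. Cost to traveler: €244. OOP to date €244. Insurer: €244 − €244 = €0.
Claim 2 (€123): fully absorbed by the deductible. Traveler owes €123 (running OOP €367). Insurer: €123 − €123 = €0.
Claim 3 (€5,516): €693 to deductible, leaving €4,823; 20% of €4,823 = €964.60. Cost to traveler: €1,657.60. OOP to date €2,024.60. Insurer: €5,516 − €1,657.60 = €3,858.40.
Claim 4 (€8,128): 20% coinsurance on €8,128 = €1,625.60. That would push OOP to €3,650.20, over the €3,000 cap, so traveler pays €3,000 − €2,024.60 = €975.40. Insurer: €8,128 − €975.40 = €7,152.60.
Insurer total: €0 + €0 + €3,858.40 + €7,152.60 = €11,011.

€11,011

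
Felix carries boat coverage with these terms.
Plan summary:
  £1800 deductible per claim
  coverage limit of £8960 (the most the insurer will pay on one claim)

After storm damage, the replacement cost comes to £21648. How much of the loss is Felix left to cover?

Subtract the deductible: £21648 − £1800 = £19848.
The £8960 per-incident cap binds; insurer pays £8960.
Out of pocket: £21648 − £8960 = £12688.

£12688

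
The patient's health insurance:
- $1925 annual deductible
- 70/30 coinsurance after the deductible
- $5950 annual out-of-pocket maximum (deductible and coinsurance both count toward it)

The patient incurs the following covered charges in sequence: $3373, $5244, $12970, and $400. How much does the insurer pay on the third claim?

$10952.60

#1 ($3373): deductible takes $1925, $1448 remains; 30% of $1448 = $434.40. Patient owes $2359.40 (running OOP $2359.40). Insurer: $3373 − $2359.40 = $1013.60.
#2 ($5244): deductible met; 30% of $5244 = $1573.20. Patient owes $1573.20 (running OOP $3932.60). Insurer: $5244 − $1573.20 = $3670.80.
#3 ($12970): deductible already satisfied, so patient's share is 30% × $12970 = $3891. OOP would hit $7823.60 > $5950, so the cap limits the patient to $5950 − $3932.60 = $2017.40. Insurer: $12970 − $2017.40 = $10952.60.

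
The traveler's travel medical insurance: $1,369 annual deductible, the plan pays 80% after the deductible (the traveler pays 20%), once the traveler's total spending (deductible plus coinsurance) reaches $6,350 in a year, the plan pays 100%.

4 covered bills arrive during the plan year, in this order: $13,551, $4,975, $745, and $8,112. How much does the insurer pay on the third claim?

$596

Claim 1 — $13,551: deductible takes $1,369, $12,182 remains; 20% of $12,182 = $2,436.40. Cost to traveler: $3,805.40. OOP to date $3,805.40. Plan pays $13,551 − $3,805.40 = $9,745.60.
Claim 2 — $4,975: 20% coinsurance on $4,975 = $995. Traveler pays $995; OOP now $4,800.40. Plan pays $4,975 − $995 = $3,980.
Claim 3 — $745: 20% coinsurance on $745 = $149. Traveler pays $149; OOP now $4,949.40. Insurer: $745 − $149 = $596.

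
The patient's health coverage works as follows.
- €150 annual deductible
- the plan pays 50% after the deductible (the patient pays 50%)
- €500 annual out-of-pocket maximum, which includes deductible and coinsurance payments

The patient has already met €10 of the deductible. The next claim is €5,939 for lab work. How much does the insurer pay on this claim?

Deductible still to meet: €150 − €10 = €140.
The remaining €5,799 (= €5,939 − €140) moves to coinsurance.
50% of €5,799 = €2,899.50 falls to the patient.
Patient responsibility before any cap: €140 + €2,899.50 = €3,039.50.
Year-to-date out-of-pocket would reach €10 + €3,039.50 = €3,049.50, above the €500 maximum, so the patient pays only €500 − €10 = €490.
The insurer covers the remainder: €5,939 − €490 = €5,449.

€5,449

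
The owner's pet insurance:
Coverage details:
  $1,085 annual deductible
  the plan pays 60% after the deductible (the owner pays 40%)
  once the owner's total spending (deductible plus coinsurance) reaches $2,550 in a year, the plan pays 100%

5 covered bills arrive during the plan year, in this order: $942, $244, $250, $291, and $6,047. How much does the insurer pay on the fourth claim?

Claim 1 ($942): entire amount goes to the deductible. Owner owes $942 (running OOP $942). Plan pays $942 − $942 = $0.
Claim 2 ($244): $143 finishes the deductible; $101 goes to coinsurance; 40% of $101 = $40.40. Owner owes $183.40 (running OOP $1,125.40). Insurer: $244 − $183.40 = $60.60.
Claim 3 ($250): deductible already satisfied, so owner's share is 40% × $250 = $100. Owner pays $100; OOP now $1,225.40. Plan pays $250 − $100 = $150.
Claim 4 ($291): deductible already satisfied, so owner's share is 40% × $291 = $116.40. Owner pays $116.40; OOP now $1,341.80. Plan pays $291 − $116.40 = $174.60.

$174.60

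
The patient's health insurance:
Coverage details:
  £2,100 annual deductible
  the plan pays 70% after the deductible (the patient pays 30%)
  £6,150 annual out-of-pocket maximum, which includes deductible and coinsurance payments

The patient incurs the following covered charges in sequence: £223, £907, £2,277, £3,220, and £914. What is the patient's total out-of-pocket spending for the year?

£3,732.30

Claim 1 — £223: fully absorbed by the deductible. Cost to patient: £223. OOP to date £223.
Claim 2 — £907: all of it applies to the deductible. Cost to patient: £907. OOP to date £1,130.
Claim 3 — £2,277: £970 finishes the deductible; £1,307 goes to coinsurance; patient's 30% is £392.10. Cost to patient: £1,362.10. OOP to date £2,492.10.
Claim 4 — £3,220: deductible already satisfied, so patient's share is 30% × £3,220 = £966. Patient owes £966 (running OOP £3,458.10).
Claim 5 — £914: deductible met; 30% of £914 = £274.20. Patient owes £274.20 (running OOP £3,732.30).
Total paid by the patient: £223 + £907 + £1,362.10 + £966 + £274.20 = £3,732.30.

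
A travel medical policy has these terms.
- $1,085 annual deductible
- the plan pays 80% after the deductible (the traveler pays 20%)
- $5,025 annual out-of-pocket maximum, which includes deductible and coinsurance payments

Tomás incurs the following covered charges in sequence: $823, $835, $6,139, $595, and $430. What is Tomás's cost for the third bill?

Bill 1, $823: all of it applies to the deductible. Traveler pays $823; OOP now $823.
Bill 2, $835: $262 to deductible, leaving $573; coinsurance $573 × 20% = $114.60. Traveler pays $376.60; OOP now $1,199.60.
Bill 3, $6,139: deductible already satisfied, so traveler's share is 20% × $6,139 = $1,227.80. Traveler pays $1,227.80; OOP now $2,427.40.

$1,227.80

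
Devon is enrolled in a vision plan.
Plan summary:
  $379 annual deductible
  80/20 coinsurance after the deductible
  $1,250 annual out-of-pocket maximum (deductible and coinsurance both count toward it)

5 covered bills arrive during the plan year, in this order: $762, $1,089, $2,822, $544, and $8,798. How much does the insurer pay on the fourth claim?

Claim 1 ($762): $379 finishes the deductible; $383 goes to coinsurance; member's 20% is $76.60. Member pays $455.60; OOP now $455.60. Plan pays $762 − $455.60 = $306.40.
Claim 2 ($1,089): 20% coinsurance on $1,089 = $217.80. Cost to member: $217.80. OOP to date $673.40. Insurer: $1,089 − $217.80 = $871.20.
Claim 3 ($2,822): 20% coinsurance on $2,822 = $564.40. Member pays $564.40; OOP now $1,237.80. Insurer: $2,822 − $564.40 = $2,257.60.
Claim 4 ($544): 20% coinsurance on $544 = $108.80. OOP would hit $1,346.60 > $1,250, so the cap limits the member to $1,250 − $1,237.80 = $12.20. Plan pays $544 − $12.20 = $531.80.

$531.80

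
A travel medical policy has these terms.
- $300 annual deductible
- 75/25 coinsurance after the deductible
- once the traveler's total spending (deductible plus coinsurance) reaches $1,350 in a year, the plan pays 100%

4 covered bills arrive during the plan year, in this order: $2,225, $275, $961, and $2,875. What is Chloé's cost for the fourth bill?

$259.75

Claim 1 — $2,225: $300 to deductible, leaving $1,925; coinsurance $1,925 × 25% = $481.25. Traveler pays $781.25; OOP now $781.25.
Claim 2 — $275: deductible already satisfied, so traveler's share is 25% × $275 = $68.75. Cost to traveler: $68.75. OOP to date $850.
Claim 3 — $961: deductible already satisfied, so traveler's share is 25% × $961 = $240.25. Cost to traveler: $240.25. OOP to date $1,090.25.
Claim 4 — $2,875: 25% coinsurance on $2,875 = $718.75. That would push OOP to $1,809, over the $1,350 cap, so traveler pays $1,350 − $1,090.25 = $259.75.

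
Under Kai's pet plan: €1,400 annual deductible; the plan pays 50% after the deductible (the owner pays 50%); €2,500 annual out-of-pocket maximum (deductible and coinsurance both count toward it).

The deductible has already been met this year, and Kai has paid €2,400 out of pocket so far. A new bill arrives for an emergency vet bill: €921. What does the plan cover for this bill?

With the deductible met, the entire €921 is subject to coinsurance.
Owner's 50% share of €921 is €460.50.
That would bring total out-of-pocket to €2,860.50, past the €2,500 cap. The owner is capped at €2,500 − €2,400 = €100 on this claim.
The insurer covers the remainder: €921 − €100 = €821.

€821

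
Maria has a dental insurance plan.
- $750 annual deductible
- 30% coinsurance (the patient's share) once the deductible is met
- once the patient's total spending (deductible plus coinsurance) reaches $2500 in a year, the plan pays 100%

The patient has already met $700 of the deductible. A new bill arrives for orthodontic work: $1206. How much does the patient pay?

$700 of the $750 deductible is already met, leaving $50.
That leaves $1206 − $50 = $1156 for coinsurance.
Coinsurance: $1156 × 30% = $346.80.
That puts the patient's cost at $50 + $346.80 = $396.80 before any cap.
Cumulative spending $700 + $396.80 = $1096.80 stays under the $2500 maximum.

$396.80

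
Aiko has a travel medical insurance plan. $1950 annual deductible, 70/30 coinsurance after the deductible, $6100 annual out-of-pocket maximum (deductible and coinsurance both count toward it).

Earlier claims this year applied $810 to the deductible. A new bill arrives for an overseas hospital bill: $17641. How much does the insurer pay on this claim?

Remaining deductible: $1950 − $810 = $1140.
After the $1140 deductible portion, $17641 − $1140 = $16501 is subject to coinsurance.
Coinsurance: $16501 × 30% = $4950.30.
That puts the traveler's cost at $1140 + $4950.30 = $6090.30 before any cap.
Year-to-date out-of-pocket would reach $810 + $6090.30 = $6900.30, above the $6100 maximum, so the traveler pays only $6100 − $810 = $5290.
Insurer pays the balance: $17641 − $5290 = $12351.

$12351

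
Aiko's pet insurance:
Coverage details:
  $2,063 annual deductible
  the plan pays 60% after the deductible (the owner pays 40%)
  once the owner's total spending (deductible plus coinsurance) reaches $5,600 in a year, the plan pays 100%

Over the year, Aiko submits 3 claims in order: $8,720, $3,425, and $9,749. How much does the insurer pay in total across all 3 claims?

Claim 1 ($8,720): $2,063 finishes the deductible; $6,657 goes to coinsurance; 40% of $6,657 = $2,662.80. Cost to owner: $4,725.80. OOP to date $4,725.80. Plan pays $8,720 − $4,725.80 = $3,994.20.
Claim 2 ($3,425): deductible already satisfied, so owner's share is 40% × $3,425 = $1,370. Adding that to $4,725.80 gives $6,095.80, past the $5,600 cap; owner pays only $5,600 − $4,725.80 = $874.20. Plan pays $3,425 − $874.20 = $2,550.80.
Claim 3 ($9,749): deductible already satisfied, so owner's share is 40% × $9,749 = $3,899.60. OOP would hit $9,499.60 > $5,600, so the cap limits the owner to $5,600 − $5,600 = $0. Plan pays $9,749 − $0 = $9,749.
Insurer total: $3,994.20 + $2,550.80 + $9,749 = $16,294.

$16,294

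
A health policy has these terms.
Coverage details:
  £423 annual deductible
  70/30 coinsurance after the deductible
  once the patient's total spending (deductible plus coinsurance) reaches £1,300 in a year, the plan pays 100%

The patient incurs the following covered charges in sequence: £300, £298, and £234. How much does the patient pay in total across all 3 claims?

£545.70

Claim 1 — £300: entire amount goes to the deductible. Patient pays £300; OOP now £300.
Claim 2 — £298: £123 finishes the deductible; £175 goes to coinsurance; patient's 30% is £52.50. Patient owes £175.50 (running OOP £475.50).
Claim 3 — £234: deductible already satisfied, so patient's share is 30% × £234 = £70.20. Patient owes £70.20 (running OOP £545.70).
Summing the patient's payments: £300 + £175.50 + £70.20 = £545.70.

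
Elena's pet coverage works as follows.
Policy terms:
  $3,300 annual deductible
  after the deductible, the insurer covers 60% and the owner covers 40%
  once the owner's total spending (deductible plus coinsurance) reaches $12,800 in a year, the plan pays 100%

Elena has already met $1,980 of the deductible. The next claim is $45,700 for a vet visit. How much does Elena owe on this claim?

$10,820

Remaining deductible: $3,300 − $1,980 = $1,320.
That leaves $45,700 − $1,320 = $44,380 for coinsurance.
Coinsurance: $44,380 × 40% = $17,752.
Owner responsibility before any cap: $1,320 + $17,752 = $19,072.
Year-to-date out-of-pocket would reach $1,980 + $19,072 = $21,052, above the $12,800 maximum, so the owner pays only $12,800 − $1,980 = $10,820.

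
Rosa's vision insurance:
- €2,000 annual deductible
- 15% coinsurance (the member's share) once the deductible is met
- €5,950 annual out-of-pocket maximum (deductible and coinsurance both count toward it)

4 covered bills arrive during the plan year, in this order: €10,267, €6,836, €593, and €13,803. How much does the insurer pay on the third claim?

#1 (€10,267): €2,000 finishes the deductible; €8,267 goes to coinsurance; 15% of €8,267 = €1,240.05. Member pays €3,240.05; OOP now €3,240.05. Insurer: €10,267 − €3,240.05 = €7,026.95.
#2 (€6,836): deductible met; 15% of €6,836 = €1,025.40. Member pays €1,025.40; OOP now €4,265.45. Plan pays €6,836 − €1,025.40 = €5,810.60.
#3 (€593): deductible already satisfied, so member's share is 15% × €593 = €88.95. Member owes €88.95 (running OOP €4,354.40). Insurer: €593 − €88.95 = €504.05.

€504.05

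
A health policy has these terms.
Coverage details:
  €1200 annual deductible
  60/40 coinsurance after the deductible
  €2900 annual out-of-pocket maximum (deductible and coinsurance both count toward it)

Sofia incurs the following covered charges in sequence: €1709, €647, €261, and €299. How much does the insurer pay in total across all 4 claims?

#1 (€1709): €1200 finishes the deductible; €509 goes to coinsurance; 40% of €509 = €203.60. Cost to patient: €1403.60. OOP to date €1403.60. Insurer: €1709 − €1403.60 = €305.40.
#2 (€647): deductible met; 40% of €647 = €258.80. Patient owes €258.80 (running OOP €1662.40). Plan pays €647 − €258.80 = €388.20.
#3 (€261): 40% coinsurance on €261 = €104.40. Cost to patient: €104.40. OOP to date €1766.80. Plan pays €261 − €104.40 = €156.60.
#4 (€299): 40% coinsurance on €299 = €119.60. Patient owes €119.60 (running OOP €1886.40). Plan pays €299 − €119.60 = €179.40.
Insurer total: €305.40 + €388.20 + €156.60 + €179.40 = €1029.60.

€1029.60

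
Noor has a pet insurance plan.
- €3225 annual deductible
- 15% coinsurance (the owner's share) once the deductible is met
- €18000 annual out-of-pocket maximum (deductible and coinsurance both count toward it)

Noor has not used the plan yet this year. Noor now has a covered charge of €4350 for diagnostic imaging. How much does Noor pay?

€3393.75

Deductible not yet touched, so the first €3225 of the bill goes to the deductible.
That leaves €4350 − €3225 = €1125 for coinsurance.
Owner's 15% share of €1125 is €168.75.
That puts the owner's cost at €3225 + €168.75 = €3393.75 before any cap.
Year-to-date out-of-pocket becomes €0 + €3393.75 = €3393.75, still under the €18000 maximum, so no cap applies.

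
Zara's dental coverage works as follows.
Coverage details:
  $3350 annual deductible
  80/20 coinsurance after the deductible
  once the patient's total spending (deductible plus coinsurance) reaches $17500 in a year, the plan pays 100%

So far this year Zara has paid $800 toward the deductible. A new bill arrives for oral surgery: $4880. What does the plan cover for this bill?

$1864

Deductible still to meet: $3350 − $800 = $2550.
After the $2550 deductible portion, $4880 − $2550 = $2330 is subject to coinsurance.
Coinsurance: $2330 × 20% = $466.
So the patient owes $2550 + $466 = $3016 before any cap.
Cumulative spending $800 + $3016 = $3816 stays under the $17500 maximum.
The plan picks up $4880 − $3016 = $1864.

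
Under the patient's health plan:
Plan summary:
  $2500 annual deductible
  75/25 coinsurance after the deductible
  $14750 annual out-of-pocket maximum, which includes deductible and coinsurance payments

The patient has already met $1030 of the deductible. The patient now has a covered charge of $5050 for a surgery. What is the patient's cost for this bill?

$1030 of the $2500 deductible is already met, leaving $1470.
That leaves $5050 − $1470 = $3580 for coinsurance.
25% of $3580 = $895 falls to the patient.
That puts the patient's cost at $1470 + $895 = $2365 before any cap.
Total out-of-pocket so far would be $1030 + $2365 = $3395, below the $14750 cap — no reduction.

$2365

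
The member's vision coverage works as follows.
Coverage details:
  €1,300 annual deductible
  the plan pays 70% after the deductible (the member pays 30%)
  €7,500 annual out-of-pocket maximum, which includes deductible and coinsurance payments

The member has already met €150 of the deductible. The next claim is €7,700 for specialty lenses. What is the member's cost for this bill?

Remaining deductible: €1,300 − €150 = €1,150.
After the €1,150 deductible portion, €7,700 − €1,150 = €6,550 is subject to coinsurance.
Coinsurance: €6,550 × 30% = €1,965.
So the member owes €1,150 + €1,965 = €3,115 before any cap.
Year-to-date out-of-pocket becomes €150 + €3,115 = €3,265, still under the €7,500 maximum, so no cap applies.

€3,115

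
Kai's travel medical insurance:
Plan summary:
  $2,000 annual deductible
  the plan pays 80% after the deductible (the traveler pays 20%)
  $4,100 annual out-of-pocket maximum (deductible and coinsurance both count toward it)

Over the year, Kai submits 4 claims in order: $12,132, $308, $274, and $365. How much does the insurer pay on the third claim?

$262

Bill 1, $12,132: deductible takes $2,000, $10,132 remains; 20% of $10,132 = $2,026.40. Traveler pays $4,026.40; OOP now $4,026.40. Plan pays $12,132 − $4,026.40 = $8,105.60.
Bill 2, $308: deductible met; 20% of $308 = $61.60. Traveler pays $61.60; OOP now $4,088. Plan pays $308 − $61.60 = $246.40.
Bill 3, $274: deductible met; 20% of $274 = $54.80. That would push OOP to $4,142.80, over the $4,100 cap, so traveler pays $4,100 − $4,088 = $12. Insurer: $274 − $12 = $262.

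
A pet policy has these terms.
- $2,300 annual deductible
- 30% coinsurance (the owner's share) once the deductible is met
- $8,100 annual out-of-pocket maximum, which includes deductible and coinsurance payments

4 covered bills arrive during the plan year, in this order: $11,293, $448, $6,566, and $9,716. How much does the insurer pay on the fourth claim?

$8,718.10

Bill 1, $11,293: deductible takes $2,300, $8,993 remains; owner's 30% is $2,697.90. Cost to owner: $4,997.90. OOP to date $4,997.90. Insurer: $11,293 − $4,997.90 = $6,295.10.
Bill 2, $448: deductible already satisfied, so owner's share is 30% × $448 = $134.40. Owner pays $134.40; OOP now $5,132.30. Insurer: $448 − $134.40 = $313.60.
Bill 3, $6,566: 30% coinsurance on $6,566 = $1,969.80. Owner pays $1,969.80; OOP now $7,102.10. Plan pays $6,566 − $1,969.80 = $4,596.20.
Bill 4, $9,716: 30% coinsurance on $9,716 = $2,914.80. That would push OOP to $10,016.90, over the $8,100 cap, so owner pays $8,100 − $7,102.10 = $997.90. Plan pays $9,716 − $997.90 = $8,718.10.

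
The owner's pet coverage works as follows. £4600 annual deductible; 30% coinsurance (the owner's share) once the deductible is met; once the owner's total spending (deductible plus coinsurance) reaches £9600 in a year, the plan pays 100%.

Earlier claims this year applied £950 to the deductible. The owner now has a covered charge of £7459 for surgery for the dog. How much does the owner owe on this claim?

Remaining deductible: £4600 − £950 = £3650.
That leaves £7459 − £3650 = £3809 for coinsurance.
Owner's 30% share of £3809 is £1142.70.
Owner responsibility before any cap: £3650 + £1142.70 = £4792.70.
Year-to-date out-of-pocket becomes £950 + £4792.70 = £5742.70, still under the £9600 maximum, so no cap applies.

£4792.70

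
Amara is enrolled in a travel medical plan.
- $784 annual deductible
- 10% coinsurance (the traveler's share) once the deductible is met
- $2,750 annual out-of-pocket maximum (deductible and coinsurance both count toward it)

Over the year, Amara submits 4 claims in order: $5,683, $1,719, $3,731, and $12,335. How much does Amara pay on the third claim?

$373.10

Claim 1 ($5,683): $784 finishes the deductible; $4,899 goes to coinsurance; coinsurance $4,899 × 10% = $489.90. Cost to traveler: $1,273.90. OOP to date $1,273.90.
Claim 2 ($1,719): 10% coinsurance on $1,719 = $171.90. Traveler owes $171.90 (running OOP $1,445.80).
Claim 3 ($3,731): 10% coinsurance on $3,731 = $373.10. Traveler pays $373.10; OOP now $1,818.90.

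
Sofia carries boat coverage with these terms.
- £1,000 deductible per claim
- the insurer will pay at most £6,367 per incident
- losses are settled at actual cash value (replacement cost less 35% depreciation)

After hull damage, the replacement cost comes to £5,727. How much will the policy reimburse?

£2,722.55

At 35% depreciation, ACV = £5,727 − £2,004.45 = £3,722.55.
Less the £1,000 deductible: £3,722.55 − £1,000 = £2,722.55.
£2,722.55 ≤ £6,367, so the limit doesn't bind; insurer pays £2,722.55.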